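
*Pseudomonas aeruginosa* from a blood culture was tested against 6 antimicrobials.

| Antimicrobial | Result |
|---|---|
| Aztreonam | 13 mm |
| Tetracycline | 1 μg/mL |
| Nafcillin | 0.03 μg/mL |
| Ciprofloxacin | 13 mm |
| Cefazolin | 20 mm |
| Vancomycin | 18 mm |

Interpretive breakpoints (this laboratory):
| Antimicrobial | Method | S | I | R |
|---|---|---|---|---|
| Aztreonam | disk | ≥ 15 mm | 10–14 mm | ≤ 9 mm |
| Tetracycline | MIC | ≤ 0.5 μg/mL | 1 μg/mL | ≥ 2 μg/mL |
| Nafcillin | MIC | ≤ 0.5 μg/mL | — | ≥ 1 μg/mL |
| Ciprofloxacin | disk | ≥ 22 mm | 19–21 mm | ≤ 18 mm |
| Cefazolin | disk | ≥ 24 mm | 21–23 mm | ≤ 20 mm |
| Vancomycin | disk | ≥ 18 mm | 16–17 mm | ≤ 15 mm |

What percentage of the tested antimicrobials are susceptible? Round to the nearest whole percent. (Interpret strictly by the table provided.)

33%

Aztreonam 13 mm: in 10–14 mm → Intermediate
Tetracycline (1 μg/mL) = 1 μg/mL → Intermediate
Nafcillin (0.03 μg/mL) ≤ 0.5 μg/mL ⇒ susceptible
Ciprofloxacin: 13 mm is ≤ 18 mm → Resistant
Cefazolin 20 mm: ≤ 20 mm ⇒ resistant
Vancomycin: 18 mm is ≥ 18 mm — Susceptible
Susceptible: 2/6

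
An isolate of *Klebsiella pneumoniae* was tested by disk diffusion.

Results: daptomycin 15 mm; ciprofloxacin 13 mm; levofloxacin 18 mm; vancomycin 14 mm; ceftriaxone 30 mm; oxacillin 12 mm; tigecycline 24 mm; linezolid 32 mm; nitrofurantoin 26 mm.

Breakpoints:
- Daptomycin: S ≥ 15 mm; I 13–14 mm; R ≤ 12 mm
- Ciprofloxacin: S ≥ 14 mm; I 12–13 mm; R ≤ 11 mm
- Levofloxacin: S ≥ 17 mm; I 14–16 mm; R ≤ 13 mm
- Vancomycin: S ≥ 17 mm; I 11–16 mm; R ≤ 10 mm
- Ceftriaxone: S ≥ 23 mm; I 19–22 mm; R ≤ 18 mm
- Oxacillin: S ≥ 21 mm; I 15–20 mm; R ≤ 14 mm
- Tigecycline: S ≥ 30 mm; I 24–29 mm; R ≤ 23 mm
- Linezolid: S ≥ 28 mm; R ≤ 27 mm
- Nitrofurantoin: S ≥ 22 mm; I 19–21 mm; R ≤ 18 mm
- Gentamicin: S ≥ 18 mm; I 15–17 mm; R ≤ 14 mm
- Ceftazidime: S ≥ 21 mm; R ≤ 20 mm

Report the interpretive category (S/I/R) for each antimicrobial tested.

Daptomycin 15 mm: ≥ 15 mm ⇒ susceptible
Ciprofloxacin 13 mm: in 12–13 mm → intermediate
Levofloxacin (18 mm) ≥ 17 mm — Susceptible
Vancomycin (14 mm) in 11–16 mm → Intermediate
Ceftriaxone: 30 mm is ≥ 23 mm ⇒ S
Oxacillin: 12 mm is ≤ 14 mm — R
Tigecycline: 24 mm is in 24–29 mm → Intermediate
Linezolid: 32 mm is ≥ 28 mm — Susceptible
Nitrofurantoin 26 mm: ≥ 22 mm ⇒ susceptible

S, I, S, I, S, R, I, S, S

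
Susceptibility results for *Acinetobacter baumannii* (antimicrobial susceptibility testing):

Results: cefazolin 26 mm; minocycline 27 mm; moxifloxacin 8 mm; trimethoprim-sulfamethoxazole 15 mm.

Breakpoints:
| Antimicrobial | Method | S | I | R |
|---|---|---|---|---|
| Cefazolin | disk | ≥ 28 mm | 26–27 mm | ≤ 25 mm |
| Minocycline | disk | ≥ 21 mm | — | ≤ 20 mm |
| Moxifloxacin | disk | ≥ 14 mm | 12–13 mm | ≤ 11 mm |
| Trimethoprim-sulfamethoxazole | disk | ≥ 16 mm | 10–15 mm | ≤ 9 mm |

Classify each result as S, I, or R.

I, S, R, I

Cefazolin (26 mm) in 26–27 mm — I
Minocycline 27 mm: ≥ 21 mm — S
Moxifloxacin 8 mm: ≤ 11 mm ⇒ resistant
Trimethoprim-sulfamethoxazole (15 mm) in 10–15 mm → Intermediate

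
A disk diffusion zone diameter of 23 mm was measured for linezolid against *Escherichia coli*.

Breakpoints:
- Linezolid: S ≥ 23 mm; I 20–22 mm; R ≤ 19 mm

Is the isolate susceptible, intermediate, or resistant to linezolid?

Linezolid: 23 mm is ≥ 23 mm — Susceptible

S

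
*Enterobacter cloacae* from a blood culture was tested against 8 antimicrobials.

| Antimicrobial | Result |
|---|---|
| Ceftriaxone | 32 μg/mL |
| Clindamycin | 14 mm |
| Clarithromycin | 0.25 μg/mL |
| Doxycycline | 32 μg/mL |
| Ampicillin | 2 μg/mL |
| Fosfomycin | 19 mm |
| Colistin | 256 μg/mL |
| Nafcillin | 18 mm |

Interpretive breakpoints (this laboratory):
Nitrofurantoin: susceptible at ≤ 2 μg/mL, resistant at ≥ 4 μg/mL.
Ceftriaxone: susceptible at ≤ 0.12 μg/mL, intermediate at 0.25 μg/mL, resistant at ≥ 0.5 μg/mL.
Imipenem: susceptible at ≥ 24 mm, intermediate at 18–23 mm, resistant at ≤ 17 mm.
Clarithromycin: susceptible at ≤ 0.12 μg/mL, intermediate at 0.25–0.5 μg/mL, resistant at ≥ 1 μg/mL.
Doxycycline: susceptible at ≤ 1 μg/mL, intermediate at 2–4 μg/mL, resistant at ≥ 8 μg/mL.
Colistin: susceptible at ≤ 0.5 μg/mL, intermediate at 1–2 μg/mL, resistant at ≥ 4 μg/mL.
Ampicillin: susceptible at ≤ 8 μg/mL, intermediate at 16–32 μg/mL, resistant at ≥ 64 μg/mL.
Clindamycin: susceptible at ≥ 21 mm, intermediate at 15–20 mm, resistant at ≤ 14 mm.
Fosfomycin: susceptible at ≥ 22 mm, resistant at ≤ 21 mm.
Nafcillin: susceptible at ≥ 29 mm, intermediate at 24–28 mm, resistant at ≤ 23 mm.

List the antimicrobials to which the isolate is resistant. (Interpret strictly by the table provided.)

ceftriaxone, clindamycin, doxycycline, fosfomycin, colistin, nafcillin

Ceftriaxone 32 μg/mL: ≥ 0.5 μg/mL — Resistant
Clindamycin (14 mm) ≤ 14 mm → Resistant
Clarithromycin: 0.25 μg/mL is in 0.25–0.5 μg/mL — intermediate
Doxycycline 32 μg/mL: ≥ 8 μg/mL ⇒ Resistant
Ampicillin 2 μg/mL: ≤ 8 μg/mL → susceptible
Fosfomycin 19 mm: ≤ 21 mm — resistant
Colistin 256 μg/mL: ≥ 4 μg/mL → R
Nafcillin (18 mm) ≤ 23 mm — Resistant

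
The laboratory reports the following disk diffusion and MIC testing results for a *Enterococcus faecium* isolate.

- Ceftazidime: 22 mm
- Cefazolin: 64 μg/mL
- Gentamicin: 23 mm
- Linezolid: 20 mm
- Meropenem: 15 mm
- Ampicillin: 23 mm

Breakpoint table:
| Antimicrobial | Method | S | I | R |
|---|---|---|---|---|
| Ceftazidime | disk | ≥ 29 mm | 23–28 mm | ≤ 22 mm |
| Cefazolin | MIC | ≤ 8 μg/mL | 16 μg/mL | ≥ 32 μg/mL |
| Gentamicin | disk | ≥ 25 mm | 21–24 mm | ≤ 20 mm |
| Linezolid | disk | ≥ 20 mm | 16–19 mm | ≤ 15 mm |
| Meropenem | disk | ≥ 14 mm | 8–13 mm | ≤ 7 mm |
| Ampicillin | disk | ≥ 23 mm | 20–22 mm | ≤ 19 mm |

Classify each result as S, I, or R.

R, R, I, S, S, S

Ceftazidime: 22 mm is ≤ 22 mm → resistant
Cefazolin: 64 μg/mL is ≥ 32 μg/mL → R
Gentamicin: 23 mm is in 21–24 mm — intermediate
Linezolid (20 mm) ≥ 20 mm ⇒ S
Meropenem (15 mm) ≥ 14 mm → susceptible
Ampicillin 23 mm: ≥ 23 mm → S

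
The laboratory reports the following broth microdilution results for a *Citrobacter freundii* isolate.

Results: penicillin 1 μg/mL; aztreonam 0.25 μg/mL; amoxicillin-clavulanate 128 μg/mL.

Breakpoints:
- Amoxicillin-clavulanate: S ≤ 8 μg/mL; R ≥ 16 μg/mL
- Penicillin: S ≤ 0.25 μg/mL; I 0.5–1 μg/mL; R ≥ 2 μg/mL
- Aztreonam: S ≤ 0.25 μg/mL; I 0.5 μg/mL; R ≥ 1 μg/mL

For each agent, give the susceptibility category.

I, S, R

Penicillin (1 μg/mL) in 0.5–1 μg/mL → I
Aztreonam 0.25 μg/mL: ≤ 0.25 μg/mL ⇒ Susceptible
Amoxicillin-clavulanate: 128 μg/mL is ≥ 16 μg/mL ⇒ R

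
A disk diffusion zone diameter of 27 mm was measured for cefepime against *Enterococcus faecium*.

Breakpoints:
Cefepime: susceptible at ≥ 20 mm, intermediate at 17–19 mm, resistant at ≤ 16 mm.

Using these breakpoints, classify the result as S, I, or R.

Susceptible

Cefepime (27 mm) ≥ 20 mm → susceptible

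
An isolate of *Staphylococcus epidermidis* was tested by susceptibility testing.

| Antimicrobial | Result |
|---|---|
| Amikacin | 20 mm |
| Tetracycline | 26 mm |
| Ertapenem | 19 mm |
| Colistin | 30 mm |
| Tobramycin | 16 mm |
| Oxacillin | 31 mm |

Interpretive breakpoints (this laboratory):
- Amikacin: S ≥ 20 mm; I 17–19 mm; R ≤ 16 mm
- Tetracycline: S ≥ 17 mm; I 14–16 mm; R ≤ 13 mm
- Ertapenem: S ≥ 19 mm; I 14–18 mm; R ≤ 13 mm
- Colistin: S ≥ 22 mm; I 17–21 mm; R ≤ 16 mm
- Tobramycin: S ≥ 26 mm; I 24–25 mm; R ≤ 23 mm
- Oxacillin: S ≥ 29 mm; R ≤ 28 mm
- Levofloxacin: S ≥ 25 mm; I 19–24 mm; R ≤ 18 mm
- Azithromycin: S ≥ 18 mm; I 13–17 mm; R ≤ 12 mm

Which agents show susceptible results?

amikacin, tetracycline, ertapenem, colistin, oxacillin

Amikacin (20 mm) ≥ 20 mm — S
Tetracycline 26 mm: ≥ 17 mm — S
Ertapenem 19 mm: ≥ 19 mm — susceptible
Colistin: 30 mm is ≥ 22 mm → Susceptible
Tobramycin: 16 mm is ≤ 23 mm → R
Oxacillin 31 mm: ≥ 29 mm ⇒ S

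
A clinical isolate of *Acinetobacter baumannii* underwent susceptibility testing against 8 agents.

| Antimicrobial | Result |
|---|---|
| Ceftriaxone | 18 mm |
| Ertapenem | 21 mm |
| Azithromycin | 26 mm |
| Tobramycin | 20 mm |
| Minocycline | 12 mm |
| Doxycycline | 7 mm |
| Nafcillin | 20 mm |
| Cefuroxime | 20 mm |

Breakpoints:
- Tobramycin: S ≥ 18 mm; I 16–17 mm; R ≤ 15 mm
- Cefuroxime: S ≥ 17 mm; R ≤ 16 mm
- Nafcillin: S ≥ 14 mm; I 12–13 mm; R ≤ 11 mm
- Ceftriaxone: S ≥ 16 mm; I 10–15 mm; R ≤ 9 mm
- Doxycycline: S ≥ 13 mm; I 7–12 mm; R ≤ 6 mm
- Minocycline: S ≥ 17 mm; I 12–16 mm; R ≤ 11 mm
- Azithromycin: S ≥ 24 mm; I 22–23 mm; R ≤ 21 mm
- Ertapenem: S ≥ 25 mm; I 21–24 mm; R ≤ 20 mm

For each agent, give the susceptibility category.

S, I, S, S, I, I, S, S

Ceftriaxone (18 mm) ≥ 16 mm → Susceptible
Ertapenem: 21 mm is in 21–24 mm → intermediate
Azithromycin (26 mm) ≥ 24 mm → S
Tobramycin: 20 mm is ≥ 18 mm → susceptible
Minocycline 12 mm: in 12–16 mm → intermediate
Doxycycline: 7 mm is in 7–12 mm → intermediate
Nafcillin: 20 mm is ≥ 14 mm — susceptible
Cefuroxime 20 mm: ≥ 17 mm — susceptible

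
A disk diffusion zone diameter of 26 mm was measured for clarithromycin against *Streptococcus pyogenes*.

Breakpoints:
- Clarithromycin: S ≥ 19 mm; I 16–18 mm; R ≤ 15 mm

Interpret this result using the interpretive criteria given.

Clarithromycin: 26 mm is ≥ 19 mm ⇒ Susceptible

Susceptible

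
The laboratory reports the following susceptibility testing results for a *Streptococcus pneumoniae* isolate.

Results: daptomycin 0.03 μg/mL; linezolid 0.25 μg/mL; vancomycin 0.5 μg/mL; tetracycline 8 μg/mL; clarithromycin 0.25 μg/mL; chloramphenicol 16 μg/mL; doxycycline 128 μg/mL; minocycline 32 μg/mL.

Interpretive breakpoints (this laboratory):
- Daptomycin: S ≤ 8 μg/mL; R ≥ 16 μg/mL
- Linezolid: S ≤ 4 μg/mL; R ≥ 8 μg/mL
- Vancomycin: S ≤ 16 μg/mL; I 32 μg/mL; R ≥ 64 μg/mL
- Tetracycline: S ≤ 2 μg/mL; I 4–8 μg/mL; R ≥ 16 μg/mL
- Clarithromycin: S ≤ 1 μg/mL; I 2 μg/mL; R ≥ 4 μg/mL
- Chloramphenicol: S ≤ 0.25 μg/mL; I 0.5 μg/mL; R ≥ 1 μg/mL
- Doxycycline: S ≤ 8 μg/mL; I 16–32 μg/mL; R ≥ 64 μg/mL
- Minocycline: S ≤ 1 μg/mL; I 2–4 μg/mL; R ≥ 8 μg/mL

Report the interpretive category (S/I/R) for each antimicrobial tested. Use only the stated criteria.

S, S, S, I, S, R, R, R

Daptomycin (0.03 μg/mL) ≤ 8 μg/mL — susceptible
Linezolid 0.25 μg/mL: ≤ 4 μg/mL — Susceptible
Vancomycin (0.5 μg/mL) ≤ 16 μg/mL — Susceptible
Tetracycline 8 μg/mL: in 4–8 μg/mL → I
Clarithromycin: 0.25 μg/mL is ≤ 1 μg/mL ⇒ Susceptible
Chloramphenicol 16 μg/mL: ≥ 1 μg/mL → resistant
Doxycycline (128 μg/mL) ≥ 64 μg/mL → resistant
Minocycline (32 μg/mL) ≥ 8 μg/mL → R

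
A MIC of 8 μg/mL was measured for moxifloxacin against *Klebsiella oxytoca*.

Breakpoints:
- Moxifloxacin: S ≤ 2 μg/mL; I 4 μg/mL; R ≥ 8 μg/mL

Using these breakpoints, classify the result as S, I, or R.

Resistant

Moxifloxacin: 8 μg/mL is ≥ 8 μg/mL → resistant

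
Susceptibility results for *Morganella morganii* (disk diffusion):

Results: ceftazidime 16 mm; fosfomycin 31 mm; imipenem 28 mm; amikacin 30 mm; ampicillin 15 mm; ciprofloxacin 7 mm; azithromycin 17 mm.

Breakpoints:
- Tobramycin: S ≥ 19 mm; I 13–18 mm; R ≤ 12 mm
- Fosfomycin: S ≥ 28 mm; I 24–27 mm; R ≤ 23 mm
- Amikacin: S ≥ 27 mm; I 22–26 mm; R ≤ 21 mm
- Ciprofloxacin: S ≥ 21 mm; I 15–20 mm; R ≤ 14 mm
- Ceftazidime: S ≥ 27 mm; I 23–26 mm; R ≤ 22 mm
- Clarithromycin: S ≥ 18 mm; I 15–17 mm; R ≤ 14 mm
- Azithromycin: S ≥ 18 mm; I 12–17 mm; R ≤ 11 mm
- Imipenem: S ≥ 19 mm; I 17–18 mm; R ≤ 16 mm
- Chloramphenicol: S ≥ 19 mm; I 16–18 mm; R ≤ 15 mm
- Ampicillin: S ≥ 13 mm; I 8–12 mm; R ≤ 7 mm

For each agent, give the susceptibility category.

Ceftazidime: 16 mm is ≤ 22 mm — Resistant
Fosfomycin 31 mm: ≥ 28 mm → S
Imipenem 28 mm: ≥ 19 mm — S
Amikacin (30 mm) ≥ 27 mm → Susceptible
Ampicillin (15 mm) ≥ 13 mm — S
Ciprofloxacin: 7 mm is ≤ 14 mm ⇒ R
Azithromycin 17 mm: in 12–17 mm → Intermediate

R, S, S, S, S, R, I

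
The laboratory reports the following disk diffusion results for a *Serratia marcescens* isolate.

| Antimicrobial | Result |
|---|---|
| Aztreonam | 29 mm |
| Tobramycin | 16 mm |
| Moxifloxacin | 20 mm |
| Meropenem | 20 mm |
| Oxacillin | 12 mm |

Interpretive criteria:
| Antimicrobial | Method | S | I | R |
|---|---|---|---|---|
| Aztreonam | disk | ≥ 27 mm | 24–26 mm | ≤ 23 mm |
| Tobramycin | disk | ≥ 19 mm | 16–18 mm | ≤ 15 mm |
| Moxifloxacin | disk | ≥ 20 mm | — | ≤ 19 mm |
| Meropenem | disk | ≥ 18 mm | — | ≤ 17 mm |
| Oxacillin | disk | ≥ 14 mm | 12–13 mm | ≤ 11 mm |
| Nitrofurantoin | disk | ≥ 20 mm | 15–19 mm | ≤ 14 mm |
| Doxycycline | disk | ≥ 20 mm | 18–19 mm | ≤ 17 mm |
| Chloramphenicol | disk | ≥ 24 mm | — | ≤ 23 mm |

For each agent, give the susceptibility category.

Aztreonam: 29 mm is ≥ 27 mm ⇒ S
Tobramycin 16 mm: in 16–18 mm — intermediate
Moxifloxacin: 20 mm is ≥ 20 mm → susceptible
Meropenem: 20 mm is ≥ 18 mm — S
Oxacillin: 12 mm is in 12–13 mm → I

S, I, S, S, I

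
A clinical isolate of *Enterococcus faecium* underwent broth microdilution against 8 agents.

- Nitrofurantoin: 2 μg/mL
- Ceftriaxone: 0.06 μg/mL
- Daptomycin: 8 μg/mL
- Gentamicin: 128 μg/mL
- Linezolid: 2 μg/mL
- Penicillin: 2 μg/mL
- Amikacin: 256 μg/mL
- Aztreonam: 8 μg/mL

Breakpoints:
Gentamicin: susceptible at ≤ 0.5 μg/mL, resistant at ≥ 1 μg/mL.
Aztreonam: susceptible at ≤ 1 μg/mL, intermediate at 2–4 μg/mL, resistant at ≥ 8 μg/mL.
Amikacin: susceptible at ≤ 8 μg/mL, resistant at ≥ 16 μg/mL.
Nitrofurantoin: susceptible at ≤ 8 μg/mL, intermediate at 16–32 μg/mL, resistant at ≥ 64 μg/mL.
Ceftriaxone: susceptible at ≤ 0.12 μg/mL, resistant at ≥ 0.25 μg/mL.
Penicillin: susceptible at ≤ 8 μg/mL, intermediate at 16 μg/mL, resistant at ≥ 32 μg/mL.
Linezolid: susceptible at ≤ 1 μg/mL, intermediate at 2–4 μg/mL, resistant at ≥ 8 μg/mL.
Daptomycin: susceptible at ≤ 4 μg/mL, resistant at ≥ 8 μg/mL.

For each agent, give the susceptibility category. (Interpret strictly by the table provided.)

Nitrofurantoin (2 μg/mL) ≤ 8 μg/mL ⇒ susceptible
Ceftriaxone 0.06 μg/mL: ≤ 0.12 μg/mL — susceptible
Daptomycin: 8 μg/mL is ≥ 8 μg/mL → resistant
Gentamicin (128 μg/mL) ≥ 1 μg/mL — R
Linezolid (2 μg/mL) in 2–4 μg/mL — Intermediate
Penicillin: 2 μg/mL is ≤ 8 μg/mL → Susceptible
Amikacin: 256 μg/mL is ≥ 16 μg/mL ⇒ resistant
Aztreonam: 8 μg/mL is ≥ 8 μg/mL → R

S, S, R, R, I, S, R, R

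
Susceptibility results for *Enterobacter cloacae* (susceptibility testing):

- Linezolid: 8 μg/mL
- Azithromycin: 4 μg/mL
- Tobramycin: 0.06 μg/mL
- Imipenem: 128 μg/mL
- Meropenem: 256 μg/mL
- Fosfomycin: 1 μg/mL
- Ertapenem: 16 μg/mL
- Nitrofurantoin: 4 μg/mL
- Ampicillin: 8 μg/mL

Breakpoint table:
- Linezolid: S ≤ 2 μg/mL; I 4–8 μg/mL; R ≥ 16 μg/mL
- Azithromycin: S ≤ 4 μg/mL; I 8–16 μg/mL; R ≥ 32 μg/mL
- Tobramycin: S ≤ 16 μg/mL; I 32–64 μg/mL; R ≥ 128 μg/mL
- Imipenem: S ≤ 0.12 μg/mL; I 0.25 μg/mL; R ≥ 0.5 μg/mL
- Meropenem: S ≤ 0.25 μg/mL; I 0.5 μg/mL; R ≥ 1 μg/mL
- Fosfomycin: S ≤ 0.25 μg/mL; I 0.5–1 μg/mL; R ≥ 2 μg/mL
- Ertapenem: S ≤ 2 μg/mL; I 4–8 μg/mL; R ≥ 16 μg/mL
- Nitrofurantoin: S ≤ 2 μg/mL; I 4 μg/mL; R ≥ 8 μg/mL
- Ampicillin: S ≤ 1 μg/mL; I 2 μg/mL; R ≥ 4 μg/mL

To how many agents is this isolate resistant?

4

Linezolid (8 μg/mL) in 4–8 μg/mL ⇒ I
Azithromycin 4 μg/mL: ≤ 4 μg/mL — susceptible
Tobramycin: 0.06 μg/mL is ≤ 16 μg/mL — S
Imipenem 128 μg/mL: ≥ 0.5 μg/mL → resistant
Meropenem: 256 μg/mL is ≥ 1 μg/mL → resistant
Fosfomycin (1 μg/mL) in 0.5–1 μg/mL ⇒ I
Ertapenem: 16 μg/mL is ≥ 16 μg/mL — resistant
Nitrofurantoin: 4 μg/mL is = 4 μg/mL → Intermediate
Ampicillin (8 μg/mL) ≥ 4 μg/mL → resistant
Resistant: 4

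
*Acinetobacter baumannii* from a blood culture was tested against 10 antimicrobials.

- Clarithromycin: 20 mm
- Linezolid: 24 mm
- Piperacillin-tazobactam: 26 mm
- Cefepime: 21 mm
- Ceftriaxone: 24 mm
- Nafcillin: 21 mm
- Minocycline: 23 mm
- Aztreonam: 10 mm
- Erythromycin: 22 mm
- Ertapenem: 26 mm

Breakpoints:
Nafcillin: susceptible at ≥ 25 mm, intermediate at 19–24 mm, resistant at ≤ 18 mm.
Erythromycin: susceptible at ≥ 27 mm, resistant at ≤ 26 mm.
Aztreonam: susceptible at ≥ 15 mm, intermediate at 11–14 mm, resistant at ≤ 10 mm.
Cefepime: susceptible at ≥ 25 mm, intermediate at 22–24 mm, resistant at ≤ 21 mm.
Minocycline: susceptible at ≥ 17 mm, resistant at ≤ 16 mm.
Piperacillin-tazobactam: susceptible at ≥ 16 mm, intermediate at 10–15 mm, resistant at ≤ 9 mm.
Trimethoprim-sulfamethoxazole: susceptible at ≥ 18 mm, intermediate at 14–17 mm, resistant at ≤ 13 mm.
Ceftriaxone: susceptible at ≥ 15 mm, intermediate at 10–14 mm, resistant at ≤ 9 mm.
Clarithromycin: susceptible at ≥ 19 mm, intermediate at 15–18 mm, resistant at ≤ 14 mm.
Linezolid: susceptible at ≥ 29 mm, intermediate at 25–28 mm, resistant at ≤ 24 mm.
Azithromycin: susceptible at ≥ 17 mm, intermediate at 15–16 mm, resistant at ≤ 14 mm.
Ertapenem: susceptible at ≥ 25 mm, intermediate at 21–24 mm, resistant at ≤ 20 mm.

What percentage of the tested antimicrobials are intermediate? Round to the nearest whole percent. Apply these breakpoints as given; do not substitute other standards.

Clarithromycin: 20 mm is ≥ 19 mm — susceptible
Linezolid (24 mm) ≤ 24 mm → R
Piperacillin-tazobactam: 26 mm is ≥ 16 mm — Susceptible
Cefepime (21 mm) ≤ 21 mm → R
Ceftriaxone: 24 mm is ≥ 15 mm — S
Nafcillin (21 mm) in 19–24 mm — Intermediate
Minocycline 23 mm: ≥ 17 mm ⇒ S
Aztreonam: 10 mm is ≤ 10 mm — resistant
Erythromycin (22 mm) ≤ 26 mm ⇒ R
Ertapenem 26 mm: ≥ 25 mm → susceptible
Intermediate: 1/10

10%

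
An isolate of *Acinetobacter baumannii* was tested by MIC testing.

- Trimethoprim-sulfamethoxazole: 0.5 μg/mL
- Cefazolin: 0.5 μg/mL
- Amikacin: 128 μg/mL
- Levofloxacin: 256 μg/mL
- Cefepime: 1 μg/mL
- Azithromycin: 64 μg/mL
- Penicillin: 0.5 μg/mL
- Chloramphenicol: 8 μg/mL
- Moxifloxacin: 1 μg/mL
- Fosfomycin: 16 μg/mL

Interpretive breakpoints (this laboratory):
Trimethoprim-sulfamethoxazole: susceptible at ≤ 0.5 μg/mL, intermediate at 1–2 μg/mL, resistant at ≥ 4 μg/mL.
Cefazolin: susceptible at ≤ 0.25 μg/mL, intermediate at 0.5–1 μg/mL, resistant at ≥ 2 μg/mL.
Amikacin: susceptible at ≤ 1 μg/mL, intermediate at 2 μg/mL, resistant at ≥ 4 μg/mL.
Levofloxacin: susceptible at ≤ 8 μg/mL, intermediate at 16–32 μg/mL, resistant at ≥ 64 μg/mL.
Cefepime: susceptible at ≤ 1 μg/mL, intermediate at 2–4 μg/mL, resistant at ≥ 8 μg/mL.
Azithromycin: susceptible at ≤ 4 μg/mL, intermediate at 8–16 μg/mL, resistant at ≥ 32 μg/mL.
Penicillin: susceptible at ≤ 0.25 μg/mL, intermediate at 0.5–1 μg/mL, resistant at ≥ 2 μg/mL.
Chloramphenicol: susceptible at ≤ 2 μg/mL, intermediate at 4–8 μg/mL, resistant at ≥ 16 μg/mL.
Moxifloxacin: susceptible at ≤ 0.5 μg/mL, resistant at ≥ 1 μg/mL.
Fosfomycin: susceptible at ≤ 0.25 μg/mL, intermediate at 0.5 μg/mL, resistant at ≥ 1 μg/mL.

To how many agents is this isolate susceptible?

2

Trimethoprim-sulfamethoxazole (0.5 μg/mL) ≤ 0.5 μg/mL → Susceptible
Cefazolin 0.5 μg/mL: in 0.5–1 μg/mL → I
Amikacin (128 μg/mL) ≥ 4 μg/mL — Resistant
Levofloxacin (256 μg/mL) ≥ 64 μg/mL → resistant
Cefepime: 1 μg/mL is ≤ 1 μg/mL ⇒ susceptible
Azithromycin 64 μg/mL: ≥ 32 μg/mL — R
Penicillin (0.5 μg/mL) in 0.5–1 μg/mL → Intermediate
Chloramphenicol: 8 μg/mL is in 4–8 μg/mL — intermediate
Moxifloxacin (1 μg/mL) ≥ 1 μg/mL → resistant
Fosfomycin 16 μg/mL: ≥ 1 μg/mL ⇒ resistant
Susceptible: 2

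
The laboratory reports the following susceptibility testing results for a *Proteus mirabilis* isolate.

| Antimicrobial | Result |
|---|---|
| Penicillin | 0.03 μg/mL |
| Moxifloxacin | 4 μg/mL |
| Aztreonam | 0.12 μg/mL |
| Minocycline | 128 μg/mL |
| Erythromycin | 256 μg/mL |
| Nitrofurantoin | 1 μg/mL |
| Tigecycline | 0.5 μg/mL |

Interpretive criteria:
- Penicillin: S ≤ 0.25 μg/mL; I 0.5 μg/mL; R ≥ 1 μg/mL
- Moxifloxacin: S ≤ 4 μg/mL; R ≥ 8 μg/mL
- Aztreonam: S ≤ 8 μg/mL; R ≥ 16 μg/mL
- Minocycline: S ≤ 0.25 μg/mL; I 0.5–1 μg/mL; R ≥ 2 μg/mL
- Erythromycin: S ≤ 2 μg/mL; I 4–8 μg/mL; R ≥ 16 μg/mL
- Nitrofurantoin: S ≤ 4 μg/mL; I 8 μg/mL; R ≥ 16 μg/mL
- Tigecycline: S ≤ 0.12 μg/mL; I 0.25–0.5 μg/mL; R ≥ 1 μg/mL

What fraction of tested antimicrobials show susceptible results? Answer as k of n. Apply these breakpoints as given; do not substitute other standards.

Penicillin (0.03 μg/mL) ≤ 0.25 μg/mL → susceptible
Moxifloxacin: 4 μg/mL is ≤ 4 μg/mL ⇒ susceptible
Aztreonam (0.12 μg/mL) ≤ 8 μg/mL — Susceptible
Minocycline: 128 μg/mL is ≥ 2 μg/mL → R
Erythromycin (256 μg/mL) ≥ 16 μg/mL ⇒ Resistant
Nitrofurantoin: 1 μg/mL is ≤ 4 μg/mL — S
Tigecycline: 0.5 μg/mL is in 0.25–0.5 μg/mL ⇒ intermediate
Susceptible: 4/7

4 of 7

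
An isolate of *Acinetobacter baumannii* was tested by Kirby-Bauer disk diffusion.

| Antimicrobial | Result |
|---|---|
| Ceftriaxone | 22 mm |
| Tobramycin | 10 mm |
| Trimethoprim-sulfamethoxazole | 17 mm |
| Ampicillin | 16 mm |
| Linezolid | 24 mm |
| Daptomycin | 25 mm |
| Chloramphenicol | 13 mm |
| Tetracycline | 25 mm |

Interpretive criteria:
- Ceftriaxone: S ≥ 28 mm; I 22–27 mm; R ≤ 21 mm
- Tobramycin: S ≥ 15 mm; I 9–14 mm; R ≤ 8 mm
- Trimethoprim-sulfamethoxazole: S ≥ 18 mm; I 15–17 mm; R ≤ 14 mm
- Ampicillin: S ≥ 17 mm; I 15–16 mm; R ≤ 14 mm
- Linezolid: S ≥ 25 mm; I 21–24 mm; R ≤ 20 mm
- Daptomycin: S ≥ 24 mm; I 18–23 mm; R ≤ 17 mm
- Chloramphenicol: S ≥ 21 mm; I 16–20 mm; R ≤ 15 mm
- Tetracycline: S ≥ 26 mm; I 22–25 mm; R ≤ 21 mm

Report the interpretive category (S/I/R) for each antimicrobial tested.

I, I, I, I, I, S, R, I

Ceftriaxone (22 mm) in 22–27 mm ⇒ Intermediate
Tobramycin (10 mm) in 9–14 mm ⇒ intermediate
Trimethoprim-sulfamethoxazole (17 mm) in 15–17 mm → intermediate
Ampicillin (16 mm) in 15–16 mm → intermediate
Linezolid (24 mm) in 21–24 mm — Intermediate
Daptomycin: 25 mm is ≥ 24 mm — S
Chloramphenicol 13 mm: ≤ 15 mm → R
Tetracycline: 25 mm is in 22–25 mm ⇒ intermediate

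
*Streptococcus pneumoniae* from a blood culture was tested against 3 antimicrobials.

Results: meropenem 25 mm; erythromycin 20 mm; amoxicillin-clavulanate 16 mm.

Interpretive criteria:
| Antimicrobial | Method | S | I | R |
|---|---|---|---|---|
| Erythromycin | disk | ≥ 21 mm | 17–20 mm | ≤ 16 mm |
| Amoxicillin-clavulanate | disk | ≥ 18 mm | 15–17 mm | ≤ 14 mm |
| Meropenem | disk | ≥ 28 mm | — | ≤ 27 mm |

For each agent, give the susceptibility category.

R, I, I

Meropenem: 25 mm is ≤ 27 mm — resistant
Erythromycin: 20 mm is in 17–20 mm ⇒ Intermediate
Amoxicillin-clavulanate: 16 mm is in 15–17 mm ⇒ intermediate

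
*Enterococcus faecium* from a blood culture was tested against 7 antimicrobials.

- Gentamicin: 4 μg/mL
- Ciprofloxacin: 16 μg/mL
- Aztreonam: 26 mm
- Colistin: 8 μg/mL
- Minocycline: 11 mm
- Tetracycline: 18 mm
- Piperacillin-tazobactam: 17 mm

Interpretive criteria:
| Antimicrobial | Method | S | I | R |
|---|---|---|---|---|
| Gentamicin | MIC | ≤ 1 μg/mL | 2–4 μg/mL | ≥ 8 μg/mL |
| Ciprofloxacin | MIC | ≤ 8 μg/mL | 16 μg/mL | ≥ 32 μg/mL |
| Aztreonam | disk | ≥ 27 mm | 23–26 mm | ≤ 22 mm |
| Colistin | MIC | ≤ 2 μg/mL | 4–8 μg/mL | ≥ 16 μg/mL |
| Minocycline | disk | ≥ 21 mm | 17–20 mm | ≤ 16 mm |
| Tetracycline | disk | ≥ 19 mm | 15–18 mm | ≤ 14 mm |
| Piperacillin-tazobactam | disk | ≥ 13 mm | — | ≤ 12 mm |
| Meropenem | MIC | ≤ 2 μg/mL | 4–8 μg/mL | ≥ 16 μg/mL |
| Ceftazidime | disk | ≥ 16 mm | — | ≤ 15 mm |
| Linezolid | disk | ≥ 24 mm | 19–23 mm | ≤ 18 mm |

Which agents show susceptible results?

Gentamicin 4 μg/mL: in 2–4 μg/mL — Intermediate
Ciprofloxacin: 16 μg/mL is = 16 μg/mL ⇒ Intermediate
Aztreonam (26 mm) in 23–26 mm → Intermediate
Colistin 8 μg/mL: in 4–8 μg/mL ⇒ Intermediate
Minocycline (11 mm) ≤ 16 mm — R
Tetracycline (18 mm) in 15–18 mm ⇒ I
Piperacillin-tazobactam: 17 mm is ≥ 13 mm ⇒ susceptible

piperacillin-tazobactam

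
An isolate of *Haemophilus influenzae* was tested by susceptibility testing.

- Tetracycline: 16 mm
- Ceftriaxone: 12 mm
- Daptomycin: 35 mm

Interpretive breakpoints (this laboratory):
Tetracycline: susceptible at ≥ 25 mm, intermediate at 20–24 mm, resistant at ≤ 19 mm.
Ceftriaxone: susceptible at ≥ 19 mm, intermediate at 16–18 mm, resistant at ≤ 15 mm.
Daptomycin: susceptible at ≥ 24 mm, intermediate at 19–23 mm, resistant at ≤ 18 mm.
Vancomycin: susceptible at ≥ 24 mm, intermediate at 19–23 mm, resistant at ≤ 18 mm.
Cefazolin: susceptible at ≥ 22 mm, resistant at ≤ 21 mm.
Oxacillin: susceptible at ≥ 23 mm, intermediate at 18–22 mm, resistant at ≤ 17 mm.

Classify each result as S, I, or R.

Tetracycline: 16 mm is ≤ 19 mm ⇒ Resistant
Ceftriaxone: 12 mm is ≤ 15 mm → resistant
Daptomycin (35 mm) ≥ 24 mm ⇒ Susceptible

R, R, S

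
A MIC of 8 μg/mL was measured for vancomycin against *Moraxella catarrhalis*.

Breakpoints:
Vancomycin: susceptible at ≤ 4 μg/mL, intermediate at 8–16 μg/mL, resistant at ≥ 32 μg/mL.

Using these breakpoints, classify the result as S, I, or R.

Vancomycin 8 μg/mL: in 8–16 μg/mL ⇒ Intermediate

I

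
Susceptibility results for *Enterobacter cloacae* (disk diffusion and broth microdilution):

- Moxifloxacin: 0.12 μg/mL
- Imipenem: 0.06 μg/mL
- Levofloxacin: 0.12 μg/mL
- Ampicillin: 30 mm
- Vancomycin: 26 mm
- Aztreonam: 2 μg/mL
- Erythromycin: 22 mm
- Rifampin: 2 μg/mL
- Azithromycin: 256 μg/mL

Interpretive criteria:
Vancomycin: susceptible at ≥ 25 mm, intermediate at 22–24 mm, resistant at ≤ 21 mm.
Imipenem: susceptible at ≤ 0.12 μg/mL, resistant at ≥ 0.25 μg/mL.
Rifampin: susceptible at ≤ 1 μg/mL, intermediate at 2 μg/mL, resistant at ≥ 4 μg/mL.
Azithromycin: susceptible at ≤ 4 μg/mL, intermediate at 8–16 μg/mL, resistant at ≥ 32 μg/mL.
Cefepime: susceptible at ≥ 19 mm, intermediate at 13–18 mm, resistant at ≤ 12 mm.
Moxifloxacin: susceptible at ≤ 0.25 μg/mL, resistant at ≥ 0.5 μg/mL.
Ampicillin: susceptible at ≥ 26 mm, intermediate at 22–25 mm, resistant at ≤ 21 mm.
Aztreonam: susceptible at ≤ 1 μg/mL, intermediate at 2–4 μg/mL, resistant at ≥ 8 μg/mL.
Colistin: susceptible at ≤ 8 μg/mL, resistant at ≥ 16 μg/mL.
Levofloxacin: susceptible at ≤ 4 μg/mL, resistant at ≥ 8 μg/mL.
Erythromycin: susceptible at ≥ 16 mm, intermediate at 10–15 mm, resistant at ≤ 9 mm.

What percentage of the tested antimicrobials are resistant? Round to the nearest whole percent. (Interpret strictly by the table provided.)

11%

Moxifloxacin 0.12 μg/mL: ≤ 0.25 μg/mL ⇒ susceptible
Imipenem: 0.06 μg/mL is ≤ 0.12 μg/mL — S
Levofloxacin 0.12 μg/mL: ≤ 4 μg/mL → S
Ampicillin (30 mm) ≥ 26 mm — Susceptible
Vancomycin (26 mm) ≥ 25 mm — susceptible
Aztreonam 2 μg/mL: in 2–4 μg/mL — I
Erythromycin: 22 mm is ≥ 16 mm ⇒ S
Rifampin (2 μg/mL) = 2 μg/mL ⇒ intermediate
Azithromycin (256 μg/mL) ≥ 32 μg/mL ⇒ resistant
Resistant: 1/9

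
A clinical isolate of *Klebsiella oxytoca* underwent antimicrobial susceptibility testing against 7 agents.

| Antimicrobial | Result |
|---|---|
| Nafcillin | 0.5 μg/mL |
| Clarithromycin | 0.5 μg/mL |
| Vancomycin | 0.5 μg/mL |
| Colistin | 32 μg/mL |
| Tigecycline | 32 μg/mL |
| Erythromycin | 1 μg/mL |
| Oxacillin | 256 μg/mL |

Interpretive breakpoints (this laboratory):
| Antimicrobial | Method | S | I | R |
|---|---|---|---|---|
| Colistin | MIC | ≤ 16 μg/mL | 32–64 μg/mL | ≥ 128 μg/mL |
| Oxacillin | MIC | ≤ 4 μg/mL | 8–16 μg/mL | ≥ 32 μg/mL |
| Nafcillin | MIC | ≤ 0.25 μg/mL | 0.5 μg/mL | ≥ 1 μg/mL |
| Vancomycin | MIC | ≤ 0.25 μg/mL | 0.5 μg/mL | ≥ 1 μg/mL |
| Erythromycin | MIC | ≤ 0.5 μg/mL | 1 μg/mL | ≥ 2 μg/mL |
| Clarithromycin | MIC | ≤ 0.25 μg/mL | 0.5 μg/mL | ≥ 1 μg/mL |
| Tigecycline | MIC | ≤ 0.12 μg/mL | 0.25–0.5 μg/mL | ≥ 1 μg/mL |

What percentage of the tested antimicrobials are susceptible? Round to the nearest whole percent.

Nafcillin (0.5 μg/mL) = 0.5 μg/mL — intermediate
Clarithromycin 0.5 μg/mL: = 0.5 μg/mL → intermediate
Vancomycin (0.5 μg/mL) = 0.5 μg/mL — Intermediate
Colistin: 32 μg/mL is in 32–64 μg/mL → I
Tigecycline 32 μg/mL: ≥ 1 μg/mL ⇒ resistant
Erythromycin: 1 μg/mL is = 1 μg/mL — Intermediate
Oxacillin: 256 μg/mL is ≥ 32 μg/mL → R
Susceptible: 0/7

0%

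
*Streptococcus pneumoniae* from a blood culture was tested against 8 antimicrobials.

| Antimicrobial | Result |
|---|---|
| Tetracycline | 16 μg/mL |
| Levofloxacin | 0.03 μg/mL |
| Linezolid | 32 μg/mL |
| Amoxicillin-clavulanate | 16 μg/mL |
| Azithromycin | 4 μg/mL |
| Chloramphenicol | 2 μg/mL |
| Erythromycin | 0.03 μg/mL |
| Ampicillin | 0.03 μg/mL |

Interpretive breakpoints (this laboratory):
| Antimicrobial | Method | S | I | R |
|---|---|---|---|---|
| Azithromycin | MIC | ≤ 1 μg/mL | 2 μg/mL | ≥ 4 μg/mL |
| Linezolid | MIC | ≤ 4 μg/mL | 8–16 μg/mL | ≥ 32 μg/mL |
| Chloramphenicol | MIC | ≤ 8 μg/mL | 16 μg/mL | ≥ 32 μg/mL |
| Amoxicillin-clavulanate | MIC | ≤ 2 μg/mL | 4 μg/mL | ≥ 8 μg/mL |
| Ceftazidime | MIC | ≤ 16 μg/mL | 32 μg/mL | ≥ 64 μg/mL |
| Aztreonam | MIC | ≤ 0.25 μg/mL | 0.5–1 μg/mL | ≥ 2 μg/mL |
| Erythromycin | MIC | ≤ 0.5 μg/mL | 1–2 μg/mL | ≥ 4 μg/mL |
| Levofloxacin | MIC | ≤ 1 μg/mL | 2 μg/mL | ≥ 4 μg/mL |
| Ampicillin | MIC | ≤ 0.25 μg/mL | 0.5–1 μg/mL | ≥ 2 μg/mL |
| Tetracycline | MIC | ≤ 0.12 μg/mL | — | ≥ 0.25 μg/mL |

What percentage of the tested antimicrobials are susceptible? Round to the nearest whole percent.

Tetracycline 16 μg/mL: ≥ 0.25 μg/mL — R
Levofloxacin (0.03 μg/mL) ≤ 1 μg/mL ⇒ S
Linezolid: 32 μg/mL is ≥ 32 μg/mL → resistant
Amoxicillin-clavulanate (16 μg/mL) ≥ 8 μg/mL ⇒ Resistant
Azithromycin 4 μg/mL: ≥ 4 μg/mL → R
Chloramphenicol: 2 μg/mL is ≤ 8 μg/mL — susceptible
Erythromycin: 0.03 μg/mL is ≤ 0.5 μg/mL ⇒ susceptible
Ampicillin (0.03 μg/mL) ≤ 0.25 μg/mL → S
Susceptible: 4/8

50%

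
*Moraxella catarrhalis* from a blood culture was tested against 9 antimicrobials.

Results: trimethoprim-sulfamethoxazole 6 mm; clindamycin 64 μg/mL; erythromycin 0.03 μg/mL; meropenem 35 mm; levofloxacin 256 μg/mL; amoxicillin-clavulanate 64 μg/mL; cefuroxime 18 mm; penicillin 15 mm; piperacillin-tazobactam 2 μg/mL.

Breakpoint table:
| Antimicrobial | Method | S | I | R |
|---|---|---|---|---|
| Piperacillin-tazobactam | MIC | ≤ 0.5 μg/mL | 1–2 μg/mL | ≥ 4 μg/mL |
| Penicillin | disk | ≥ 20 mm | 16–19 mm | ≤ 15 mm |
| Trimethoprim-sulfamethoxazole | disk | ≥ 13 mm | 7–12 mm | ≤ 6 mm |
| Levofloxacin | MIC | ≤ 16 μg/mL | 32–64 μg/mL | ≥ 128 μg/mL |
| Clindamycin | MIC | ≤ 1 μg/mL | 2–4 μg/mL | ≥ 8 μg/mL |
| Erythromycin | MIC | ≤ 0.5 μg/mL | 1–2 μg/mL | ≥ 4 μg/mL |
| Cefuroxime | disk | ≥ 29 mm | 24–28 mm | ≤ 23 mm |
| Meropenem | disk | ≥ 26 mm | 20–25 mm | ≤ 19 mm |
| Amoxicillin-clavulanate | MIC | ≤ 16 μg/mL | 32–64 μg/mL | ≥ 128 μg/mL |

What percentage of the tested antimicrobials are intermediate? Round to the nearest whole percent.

Trimethoprim-sulfamethoxazole (6 mm) ≤ 6 mm → Resistant
Clindamycin: 64 μg/mL is ≥ 8 μg/mL → Resistant
Erythromycin (0.03 μg/mL) ≤ 0.5 μg/mL — Susceptible
Meropenem (35 mm) ≥ 26 mm — S
Levofloxacin (256 μg/mL) ≥ 128 μg/mL ⇒ resistant
Amoxicillin-clavulanate 64 μg/mL: in 32–64 μg/mL ⇒ intermediate
Cefuroxime: 18 mm is ≤ 23 mm → Resistant
Penicillin: 15 mm is ≤ 15 mm ⇒ R
Piperacillin-tazobactam (2 μg/mL) in 1–2 μg/mL ⇒ intermediate
Intermediate: 2/9

22%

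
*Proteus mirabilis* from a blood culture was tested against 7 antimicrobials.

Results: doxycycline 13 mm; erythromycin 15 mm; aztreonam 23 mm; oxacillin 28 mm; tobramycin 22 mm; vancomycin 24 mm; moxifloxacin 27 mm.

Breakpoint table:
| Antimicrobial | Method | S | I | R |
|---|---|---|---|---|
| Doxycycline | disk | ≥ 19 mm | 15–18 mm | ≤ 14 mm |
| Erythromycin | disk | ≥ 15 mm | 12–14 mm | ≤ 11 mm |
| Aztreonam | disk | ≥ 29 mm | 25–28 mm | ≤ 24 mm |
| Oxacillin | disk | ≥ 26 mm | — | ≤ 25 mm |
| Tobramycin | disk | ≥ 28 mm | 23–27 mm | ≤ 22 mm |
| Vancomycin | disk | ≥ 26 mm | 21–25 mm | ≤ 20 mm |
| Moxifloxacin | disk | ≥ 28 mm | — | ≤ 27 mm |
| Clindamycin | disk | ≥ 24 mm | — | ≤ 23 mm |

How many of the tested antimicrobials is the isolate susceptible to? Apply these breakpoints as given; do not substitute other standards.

Doxycycline 13 mm: ≤ 14 mm — Resistant
Erythromycin 15 mm: ≥ 15 mm — susceptible
Aztreonam (23 mm) ≤ 24 mm → Resistant
Oxacillin 28 mm: ≥ 26 mm → S
Tobramycin 22 mm: ≤ 22 mm — resistant
Vancomycin (24 mm) in 21–25 mm — Intermediate
Moxifloxacin 27 mm: ≤ 27 mm ⇒ resistant
Susceptible: 2

2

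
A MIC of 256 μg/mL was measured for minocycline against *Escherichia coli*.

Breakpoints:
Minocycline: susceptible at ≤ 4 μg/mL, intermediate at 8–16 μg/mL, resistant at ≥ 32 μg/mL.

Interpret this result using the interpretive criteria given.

Resistant

Minocycline: 256 μg/mL is ≥ 32 μg/mL ⇒ Resistant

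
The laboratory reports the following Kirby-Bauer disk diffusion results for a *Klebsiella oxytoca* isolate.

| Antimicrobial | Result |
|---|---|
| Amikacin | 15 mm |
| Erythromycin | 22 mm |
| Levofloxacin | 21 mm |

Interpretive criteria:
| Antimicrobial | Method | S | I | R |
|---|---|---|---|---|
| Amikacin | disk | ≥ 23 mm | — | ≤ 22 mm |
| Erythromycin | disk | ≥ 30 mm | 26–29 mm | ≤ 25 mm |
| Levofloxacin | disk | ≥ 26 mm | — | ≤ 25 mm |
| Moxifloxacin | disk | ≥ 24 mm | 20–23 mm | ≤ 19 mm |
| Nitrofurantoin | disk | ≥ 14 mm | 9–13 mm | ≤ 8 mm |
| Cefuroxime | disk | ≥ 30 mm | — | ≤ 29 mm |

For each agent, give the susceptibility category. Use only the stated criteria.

R, R, R

Amikacin (15 mm) ≤ 22 mm → R
Erythromycin (22 mm) ≤ 25 mm ⇒ R
Levofloxacin 21 mm: ≤ 25 mm → resistant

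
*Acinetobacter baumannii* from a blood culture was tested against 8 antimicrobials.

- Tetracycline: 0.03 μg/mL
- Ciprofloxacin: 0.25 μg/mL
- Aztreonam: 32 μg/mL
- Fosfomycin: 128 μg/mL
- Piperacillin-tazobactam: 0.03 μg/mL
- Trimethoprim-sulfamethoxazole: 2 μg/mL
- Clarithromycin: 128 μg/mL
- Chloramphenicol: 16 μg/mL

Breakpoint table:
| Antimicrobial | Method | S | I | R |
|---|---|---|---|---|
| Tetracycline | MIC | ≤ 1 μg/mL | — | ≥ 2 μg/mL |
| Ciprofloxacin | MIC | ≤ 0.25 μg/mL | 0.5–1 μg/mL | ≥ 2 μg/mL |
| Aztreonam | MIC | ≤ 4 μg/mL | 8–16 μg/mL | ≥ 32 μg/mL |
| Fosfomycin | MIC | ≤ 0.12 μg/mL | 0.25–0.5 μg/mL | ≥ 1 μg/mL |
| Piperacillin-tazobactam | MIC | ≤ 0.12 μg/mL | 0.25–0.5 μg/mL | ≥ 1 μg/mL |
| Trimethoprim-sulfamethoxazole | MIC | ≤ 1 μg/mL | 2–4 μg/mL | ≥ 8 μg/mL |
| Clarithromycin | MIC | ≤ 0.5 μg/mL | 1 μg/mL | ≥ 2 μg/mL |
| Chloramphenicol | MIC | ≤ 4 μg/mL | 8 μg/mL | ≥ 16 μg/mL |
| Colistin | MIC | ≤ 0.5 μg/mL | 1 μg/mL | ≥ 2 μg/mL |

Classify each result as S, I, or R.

Tetracycline (0.03 μg/mL) ≤ 1 μg/mL ⇒ S
Ciprofloxacin 0.25 μg/mL: ≤ 0.25 μg/mL → S
Aztreonam 32 μg/mL: ≥ 32 μg/mL → R
Fosfomycin: 128 μg/mL is ≥ 1 μg/mL — R
Piperacillin-tazobactam (0.03 μg/mL) ≤ 0.12 μg/mL ⇒ Susceptible
Trimethoprim-sulfamethoxazole: 2 μg/mL is in 2–4 μg/mL ⇒ I
Clarithromycin (128 μg/mL) ≥ 2 μg/mL — resistant
Chloramphenicol: 16 μg/mL is ≥ 16 μg/mL — R

S, S, R, R, S, I, R, R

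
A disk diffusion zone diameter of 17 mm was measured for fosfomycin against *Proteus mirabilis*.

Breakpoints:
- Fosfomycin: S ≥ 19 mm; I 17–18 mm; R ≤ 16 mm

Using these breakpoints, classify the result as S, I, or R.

Fosfomycin 17 mm: in 17–18 mm → Intermediate

I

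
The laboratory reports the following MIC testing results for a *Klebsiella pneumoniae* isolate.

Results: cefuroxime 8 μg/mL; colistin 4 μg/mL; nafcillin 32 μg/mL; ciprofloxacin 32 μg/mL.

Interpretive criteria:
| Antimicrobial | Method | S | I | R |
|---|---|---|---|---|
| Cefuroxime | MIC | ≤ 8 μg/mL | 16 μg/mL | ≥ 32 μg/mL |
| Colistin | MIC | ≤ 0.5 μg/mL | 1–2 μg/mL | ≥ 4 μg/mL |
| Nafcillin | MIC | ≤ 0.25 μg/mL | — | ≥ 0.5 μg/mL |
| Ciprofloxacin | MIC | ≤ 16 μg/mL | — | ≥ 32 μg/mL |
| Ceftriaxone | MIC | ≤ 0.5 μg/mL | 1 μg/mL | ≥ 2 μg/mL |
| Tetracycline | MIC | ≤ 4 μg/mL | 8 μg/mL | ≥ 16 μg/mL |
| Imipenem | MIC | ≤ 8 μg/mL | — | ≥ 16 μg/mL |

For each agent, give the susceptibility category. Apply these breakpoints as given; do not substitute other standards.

Cefuroxime: 8 μg/mL is ≤ 8 μg/mL ⇒ S
Colistin 4 μg/mL: ≥ 4 μg/mL — resistant
Nafcillin 32 μg/mL: ≥ 0.5 μg/mL — R
Ciprofloxacin (32 μg/mL) ≥ 32 μg/mL ⇒ Resistant

S, R, R, R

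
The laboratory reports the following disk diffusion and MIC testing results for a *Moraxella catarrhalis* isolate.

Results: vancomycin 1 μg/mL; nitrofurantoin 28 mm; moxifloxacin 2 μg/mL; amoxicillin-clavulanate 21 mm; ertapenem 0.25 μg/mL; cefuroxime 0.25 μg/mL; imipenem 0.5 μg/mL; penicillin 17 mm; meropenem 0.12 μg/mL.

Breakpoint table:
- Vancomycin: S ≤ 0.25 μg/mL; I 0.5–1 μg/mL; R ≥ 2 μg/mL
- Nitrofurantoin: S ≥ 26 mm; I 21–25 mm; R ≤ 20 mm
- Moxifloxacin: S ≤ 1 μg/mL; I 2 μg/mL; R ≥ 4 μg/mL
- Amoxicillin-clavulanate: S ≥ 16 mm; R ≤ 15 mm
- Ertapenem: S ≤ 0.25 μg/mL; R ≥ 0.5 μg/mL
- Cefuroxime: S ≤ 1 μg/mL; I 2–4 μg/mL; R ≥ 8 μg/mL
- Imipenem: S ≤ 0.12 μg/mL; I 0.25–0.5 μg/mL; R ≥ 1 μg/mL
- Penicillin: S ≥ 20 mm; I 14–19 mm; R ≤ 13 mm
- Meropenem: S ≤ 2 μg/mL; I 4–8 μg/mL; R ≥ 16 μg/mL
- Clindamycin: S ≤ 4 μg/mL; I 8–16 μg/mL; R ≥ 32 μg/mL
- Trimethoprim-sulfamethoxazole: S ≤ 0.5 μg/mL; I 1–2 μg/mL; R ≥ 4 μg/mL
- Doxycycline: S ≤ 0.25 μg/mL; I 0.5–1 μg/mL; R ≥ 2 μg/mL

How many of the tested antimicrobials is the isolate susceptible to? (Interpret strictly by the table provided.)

5

Vancomycin (1 μg/mL) in 0.5–1 μg/mL ⇒ intermediate
Nitrofurantoin: 28 mm is ≥ 26 mm — S
Moxifloxacin 2 μg/mL: = 2 μg/mL — I
Amoxicillin-clavulanate (21 mm) ≥ 16 mm ⇒ Susceptible
Ertapenem: 0.25 μg/mL is ≤ 0.25 μg/mL ⇒ S
Cefuroxime (0.25 μg/mL) ≤ 1 μg/mL ⇒ S
Imipenem: 0.5 μg/mL is in 0.25–0.5 μg/mL — I
Penicillin (17 mm) in 14–19 mm — I
Meropenem (0.12 μg/mL) ≤ 2 μg/mL ⇒ susceptible
Susceptible: 5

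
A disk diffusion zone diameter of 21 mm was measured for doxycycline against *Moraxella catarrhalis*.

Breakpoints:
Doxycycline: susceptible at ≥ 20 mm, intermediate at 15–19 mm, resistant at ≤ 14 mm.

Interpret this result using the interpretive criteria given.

Susceptible

Doxycycline (21 mm) ≥ 20 mm — Susceptible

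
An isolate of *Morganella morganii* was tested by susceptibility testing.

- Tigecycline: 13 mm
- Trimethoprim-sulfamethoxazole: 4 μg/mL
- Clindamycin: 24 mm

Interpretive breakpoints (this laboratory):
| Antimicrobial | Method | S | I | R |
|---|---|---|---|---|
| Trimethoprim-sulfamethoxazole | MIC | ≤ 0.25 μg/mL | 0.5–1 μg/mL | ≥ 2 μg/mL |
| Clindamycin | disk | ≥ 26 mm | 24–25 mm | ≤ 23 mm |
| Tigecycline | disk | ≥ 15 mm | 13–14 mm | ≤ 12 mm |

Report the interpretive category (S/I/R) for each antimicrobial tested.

Tigecycline: 13 mm is in 13–14 mm → Intermediate
Trimethoprim-sulfamethoxazole (4 μg/mL) ≥ 2 μg/mL → R
Clindamycin: 24 mm is in 24–25 mm ⇒ intermediate

I, R, I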